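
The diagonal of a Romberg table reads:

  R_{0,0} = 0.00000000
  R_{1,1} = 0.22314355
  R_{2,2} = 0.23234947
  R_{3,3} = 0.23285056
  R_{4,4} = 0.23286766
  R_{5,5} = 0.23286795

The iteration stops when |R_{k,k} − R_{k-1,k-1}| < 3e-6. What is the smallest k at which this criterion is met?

k = 5

|R_{1,1} − R_{0,0}| = 0.22314355 ≥ 3e-6
|R_{2,2} − R_{1,1}| = 0.00920592 ≥ 3e-6
|R_{3,3} − R_{2,2}| = 0.00050109 ≥ 3e-6
|R_{4,4} − R_{3,3}| = 0.00001710 ≥ 3e-6
|R_{5,5} − R_{4,4}| = 0.00000029 < 3e-6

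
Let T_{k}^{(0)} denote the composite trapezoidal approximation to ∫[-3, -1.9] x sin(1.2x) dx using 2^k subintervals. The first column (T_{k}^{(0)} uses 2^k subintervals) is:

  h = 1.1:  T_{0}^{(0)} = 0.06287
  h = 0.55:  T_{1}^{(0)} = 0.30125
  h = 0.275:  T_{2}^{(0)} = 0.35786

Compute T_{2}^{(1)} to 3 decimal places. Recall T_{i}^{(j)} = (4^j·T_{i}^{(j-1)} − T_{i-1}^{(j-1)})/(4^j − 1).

T_{2}^{(1)} = (4·0.35786 − 0.30125) / 3 = 0.37673

0.377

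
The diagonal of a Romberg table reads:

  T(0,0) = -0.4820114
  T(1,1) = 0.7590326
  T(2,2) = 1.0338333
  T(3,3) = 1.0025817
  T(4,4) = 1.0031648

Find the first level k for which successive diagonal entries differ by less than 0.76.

k = 2

|T(1,1) − T(0,0)| = 1.2410440 ≥ 0.76
|T(2,2) − T(1,1)| = 0.2748007 < 0.76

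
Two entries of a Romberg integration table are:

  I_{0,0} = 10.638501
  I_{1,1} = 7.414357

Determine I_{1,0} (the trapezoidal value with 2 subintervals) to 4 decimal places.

8.2204

From I_{1,1} = (4·I_{1,0} − I_{0,0})/3, solve for I_{1,0}:
4·I_{1,0} = 3·7.414357 + 10.638501 = 32.881572
I_{1,0} = 8.220393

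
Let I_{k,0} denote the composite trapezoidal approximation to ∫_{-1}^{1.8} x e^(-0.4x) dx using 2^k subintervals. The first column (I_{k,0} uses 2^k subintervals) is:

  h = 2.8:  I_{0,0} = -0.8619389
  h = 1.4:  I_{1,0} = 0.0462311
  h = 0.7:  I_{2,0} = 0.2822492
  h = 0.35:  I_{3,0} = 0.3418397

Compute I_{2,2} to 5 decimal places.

0.36172

I_{1,1} = (4·0.0462311 − (-0.8619389)) / 3 = 0.3489544
I_{2,1} = (4·0.2822492 − 0.0462311) / 3 = 0.3609219
I_{2,2} = 0.3609219 + (0.3609219 − 0.3489544)/15 = 0.3617197
(Column j=1 coincides with Simpson's rule on the same nodes.)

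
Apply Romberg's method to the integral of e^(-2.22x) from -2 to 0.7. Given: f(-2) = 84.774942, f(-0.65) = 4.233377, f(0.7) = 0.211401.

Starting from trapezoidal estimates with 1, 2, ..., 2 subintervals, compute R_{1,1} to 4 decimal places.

45.8639

R_{0,0} (trapezoid, 1 panel, h=2.7000): 114.731563
R_{1,0} (trapezoid, 2 panels, h=1.3500): 63.080840
R_{1,1} = 63.080840 + (63.080840 − 114.731563)/3 = 45.863932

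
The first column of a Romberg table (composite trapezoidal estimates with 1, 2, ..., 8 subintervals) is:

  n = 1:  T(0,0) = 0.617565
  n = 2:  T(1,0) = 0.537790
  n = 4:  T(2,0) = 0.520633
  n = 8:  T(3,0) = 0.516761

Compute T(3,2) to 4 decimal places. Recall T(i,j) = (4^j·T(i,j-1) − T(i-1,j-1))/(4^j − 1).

Richardson extrapolation on the trapezoidal column (denominator 4−1=3):
T(2,1) = 0.520633 + (0.520633 − 0.537790)/3 = 0.514914
T(3,1) = (4·0.516761 − 0.520633) / 3 = 0.515470
T(3,2) = 0.515470 + (0.515470 − 0.514914)/15 = 0.515507

0.5155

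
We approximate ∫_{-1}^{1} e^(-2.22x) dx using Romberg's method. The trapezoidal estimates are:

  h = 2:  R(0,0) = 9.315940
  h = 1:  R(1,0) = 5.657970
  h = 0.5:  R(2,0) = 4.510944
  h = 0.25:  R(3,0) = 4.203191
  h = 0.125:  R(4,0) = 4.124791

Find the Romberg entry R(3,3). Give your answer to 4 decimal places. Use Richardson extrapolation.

R(1,1) = (4·5.657970 − 9.315940) / 3 = 4.438647
R(2,1) = (4·4.510944 − 5.657970) / 3 = 4.128602
R(3,1) = (4·4.203191 − 4.510944) / 3 = 4.100607
R(2,2) = 4.128602 + (4.128602 − 4.438647)/15 = 4.107932
R(3,2) = (16·4.100607 − 4.128602) / 15 = 4.098741
R(3,3) = 4.098741 + (4.098741 − 4.107932)/63 = 4.098595

4.0986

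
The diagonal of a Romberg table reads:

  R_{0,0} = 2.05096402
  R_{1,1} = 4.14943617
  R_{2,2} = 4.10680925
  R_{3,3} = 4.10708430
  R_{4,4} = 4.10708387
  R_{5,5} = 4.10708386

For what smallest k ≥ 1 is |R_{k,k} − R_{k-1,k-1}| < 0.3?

k = 2

|R_{1,1} − R_{0,0}| = 2.09847215 ≥ 0.3
|R_{2,2} − R_{1,1}| = 0.04262692 < 0.3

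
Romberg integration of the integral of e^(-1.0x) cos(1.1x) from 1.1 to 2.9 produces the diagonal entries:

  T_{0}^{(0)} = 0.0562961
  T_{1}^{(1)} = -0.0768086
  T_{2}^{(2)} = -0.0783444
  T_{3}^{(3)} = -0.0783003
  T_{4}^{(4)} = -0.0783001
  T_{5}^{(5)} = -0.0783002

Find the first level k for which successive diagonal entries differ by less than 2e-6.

|T_{1}^{(1)} − T_{0}^{(0)}| = 0.1331047 ≥ 2e-6
|T_{2}^{(2)} − T_{1}^{(1)}| = 0.0015358 ≥ 2e-6
|T_{3}^{(3)} − T_{2}^{(2)}| = 0.0000441 ≥ 2e-6
|T_{4}^{(4)} − T_{3}^{(3)}| = 0.0000002 < 2e-6

k = 4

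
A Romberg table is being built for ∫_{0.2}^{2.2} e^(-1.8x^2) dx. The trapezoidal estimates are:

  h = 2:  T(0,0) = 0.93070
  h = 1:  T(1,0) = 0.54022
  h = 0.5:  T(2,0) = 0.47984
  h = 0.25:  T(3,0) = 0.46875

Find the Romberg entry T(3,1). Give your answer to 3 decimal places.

T(3,1) = (4·0.46875 − 0.47984) / 3 = 0.46505

0.465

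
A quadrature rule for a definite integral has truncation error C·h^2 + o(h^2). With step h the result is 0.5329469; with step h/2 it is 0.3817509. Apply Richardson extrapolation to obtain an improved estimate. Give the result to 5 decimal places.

The leading error scales as h^2; refining by a factor of 2 reduces it by 2^2 = 4.
Extrapolated value = (4·A(h/2) − A(h)) / (4 − 1)
= (4·0.3817509 − 0.5329469) / 3
= 0.9940567 / 3 = 0.3313522

0.33135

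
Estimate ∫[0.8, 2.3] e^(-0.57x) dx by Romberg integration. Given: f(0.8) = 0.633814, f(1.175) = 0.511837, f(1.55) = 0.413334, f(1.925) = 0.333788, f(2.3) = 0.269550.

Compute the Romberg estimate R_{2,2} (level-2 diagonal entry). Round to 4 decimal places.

0.6391

R_{0,0} (trapezoid, 1 panel, h=1.5000): 0.677523
R_{1,0} (trapezoid, 2 panels, h=0.7500): 0.648762
R_{2,0} (trapezoid, 4 panels, h=0.3750): 0.641490
R_{1,1} = 0.648762 + (0.648762 − 0.677523)/3 = 0.639175
R_{2,1} = 0.641490 + (0.641490 − 0.648762)/3 = 0.639066
R_{2,2} = 0.639066 + (0.639066 − 0.639175)/15 = 0.639059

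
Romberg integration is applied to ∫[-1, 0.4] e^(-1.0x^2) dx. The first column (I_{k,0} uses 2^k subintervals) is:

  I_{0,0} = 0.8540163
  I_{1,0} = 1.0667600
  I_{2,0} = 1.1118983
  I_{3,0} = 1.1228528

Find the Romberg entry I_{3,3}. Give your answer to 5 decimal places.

1.12648

I_{1,1} = (4·1.0667600 − 0.8540163) / 3 = 1.1376746
I_{2,1} = (4·1.1118983 − 1.0667600) / 3 = 1.1269444
I_{3,1} = 1.1228528 + (1.1228528 − 1.1118983)/3 = 1.1265043
I_{2,2} = (16·1.1269444 − 1.1376746) / 15 = 1.1262291
I_{3,2} = 1.1265043 + (1.1265043 − 1.1269444)/15 = 1.1264750
I_{3,3} = 1.1264750 + (1.1264750 − 1.1262291)/63 = 1.1264789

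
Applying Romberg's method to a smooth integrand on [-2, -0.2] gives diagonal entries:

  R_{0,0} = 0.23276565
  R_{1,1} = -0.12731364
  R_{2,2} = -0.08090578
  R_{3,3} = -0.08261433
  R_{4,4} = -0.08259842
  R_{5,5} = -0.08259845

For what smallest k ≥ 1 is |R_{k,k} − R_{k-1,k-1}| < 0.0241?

|R_{1,1} − R_{0,0}| = 0.36007929 ≥ 0.0241
|R_{2,2} − R_{1,1}| = 0.04640786 ≥ 0.0241
|R_{3,3} − R_{2,2}| = 0.00170855 < 0.0241

k = 3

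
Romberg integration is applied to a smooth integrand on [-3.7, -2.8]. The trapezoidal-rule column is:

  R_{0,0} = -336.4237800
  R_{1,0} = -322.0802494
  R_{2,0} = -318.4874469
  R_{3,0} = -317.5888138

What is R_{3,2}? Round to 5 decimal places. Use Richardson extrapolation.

Richardson extrapolation on the trapezoidal column (denominator 4−1=3):
R_{2,1} = -318.4874469 + (-318.4874469 − (-322.0802494))/3 = -317.2898461
R_{3,1} = -317.5888138 + (-317.5888138 − (-318.4874469))/3 = -317.2892694
R_{3,2} = -317.2892694 + (-317.2892694 − (-317.2898461))/15 = -317.2892310

-317.28923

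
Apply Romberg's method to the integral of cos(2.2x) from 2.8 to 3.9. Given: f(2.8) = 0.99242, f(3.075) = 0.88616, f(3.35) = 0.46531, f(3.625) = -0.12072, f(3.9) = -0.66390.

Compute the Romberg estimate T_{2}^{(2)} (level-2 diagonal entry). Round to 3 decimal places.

0.396

T_{0}^{(0)} (trapezoid, 1 panel, h=1.1000): 0.18069
T_{1}^{(0)} (trapezoid, 2 panels, h=0.5500): 0.34626
T_{2}^{(0)} (trapezoid, 4 panels, h=0.2750): 0.38363
T_{1}^{(1)} = 0.34626 + (0.34626 − 0.18069)/3 = 0.40145
T_{2}^{(1)} = 0.38363 + (0.38363 − 0.34626)/3 = 0.39609
T_{2}^{(2)} = 0.39609 + (0.39609 − 0.40145)/15 = 0.39573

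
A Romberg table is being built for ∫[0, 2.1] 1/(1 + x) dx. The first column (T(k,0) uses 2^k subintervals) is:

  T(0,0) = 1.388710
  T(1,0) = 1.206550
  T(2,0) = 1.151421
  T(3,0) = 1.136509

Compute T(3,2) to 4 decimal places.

T(2,1) = (4·1.151421 − 1.206550) / 3 = 1.133045
T(3,1) = (4·1.136509 − 1.151421) / 3 = 1.131538
T(3,2) = 1.131538 + (1.131538 − 1.133045)/15 = 1.131438

1.1314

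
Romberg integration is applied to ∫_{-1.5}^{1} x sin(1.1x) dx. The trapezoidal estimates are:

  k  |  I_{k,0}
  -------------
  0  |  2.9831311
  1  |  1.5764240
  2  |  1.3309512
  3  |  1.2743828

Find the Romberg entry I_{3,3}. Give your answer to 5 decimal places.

Richardson extrapolation on the trapezoidal column (denominator 4−1=3):
I_{1,1} = (4·1.5764240 − 2.9831311) / 3 = 1.1075216
I_{2,1} = (4·1.3309512 − 1.5764240) / 3 = 1.2491269
I_{3,1} = (4·1.2743828 − 1.3309512) / 3 = 1.2555267
I_{2,2} = (16·1.2491269 − 1.1075216) / 15 = 1.2585673
I_{3,2} = (16·1.2555267 − 1.2491269) / 15 = 1.2559534
I_{3,3} = (64·1.2559534 − 1.2585673) / 63 = 1.2559119

1.25591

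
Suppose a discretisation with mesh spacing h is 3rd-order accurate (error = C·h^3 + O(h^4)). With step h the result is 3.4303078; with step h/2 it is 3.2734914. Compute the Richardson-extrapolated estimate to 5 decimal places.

The leading error scales as h^3; refining by a factor of 2 reduces it by 2^3 = 8.
Extrapolated value = (8·A(h/2) − A(h)) / (8 − 1)
= (8·3.2734914 − 3.4303078) / 7
= 22.7576234 / 7 = 3.2510891

3.25109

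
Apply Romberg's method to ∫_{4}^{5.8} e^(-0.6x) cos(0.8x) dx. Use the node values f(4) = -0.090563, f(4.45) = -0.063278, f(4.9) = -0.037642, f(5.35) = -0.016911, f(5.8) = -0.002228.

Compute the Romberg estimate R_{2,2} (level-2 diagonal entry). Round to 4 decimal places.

R_{0,0} (trapezoid, 1 panel, h=1.8000): -0.083512
R_{1,0} (trapezoid, 2 panels, h=0.9000): -0.075634
R_{2,0} (trapezoid, 4 panels, h=0.4500): -0.073902
R_{1,1} = -0.075634 + (-0.075634 − (-0.083512))/3 = -0.073008
R_{2,1} = -0.073902 + (-0.073902 − (-0.075634))/3 = -0.073325
R_{2,2} = -0.073325 + (-0.073325 − (-0.073008))/15 = -0.073346

-0.0733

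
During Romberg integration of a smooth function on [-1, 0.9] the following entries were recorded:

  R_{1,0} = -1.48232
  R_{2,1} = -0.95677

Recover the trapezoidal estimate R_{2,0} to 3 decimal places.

From R_{2,1} = (4·R_{2,0} − R_{1,0})/3, solve for R_{2,0}:
4·R_{2,0} = 3·(-0.95677) + (-1.48232) = -4.35263
R_{2,0} = -1.08816

-1.088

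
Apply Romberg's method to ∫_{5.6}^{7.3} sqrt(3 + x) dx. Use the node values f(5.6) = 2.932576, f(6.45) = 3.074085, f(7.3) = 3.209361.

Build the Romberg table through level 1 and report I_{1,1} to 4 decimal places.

I_{0,0} (trapezoid, 1 panel, h=1.7000): 5.220646
I_{1,0} (trapezoid, 2 panels, h=0.8500): 5.223295
I_{1,1} = 5.223295 + (5.223295 − 5.220646)/3 = 5.224178

5.2242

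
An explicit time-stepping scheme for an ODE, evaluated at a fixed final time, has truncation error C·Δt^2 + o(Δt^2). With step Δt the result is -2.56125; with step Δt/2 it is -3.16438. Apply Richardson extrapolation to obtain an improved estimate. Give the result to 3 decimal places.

Extrapolated value = (4·A(Δt/2) − A(Δt)) / (4 − 1)
= (4·(-3.16438) − (-2.56125)) / 3
= -10.09627 / 3 = -3.36542

-3.365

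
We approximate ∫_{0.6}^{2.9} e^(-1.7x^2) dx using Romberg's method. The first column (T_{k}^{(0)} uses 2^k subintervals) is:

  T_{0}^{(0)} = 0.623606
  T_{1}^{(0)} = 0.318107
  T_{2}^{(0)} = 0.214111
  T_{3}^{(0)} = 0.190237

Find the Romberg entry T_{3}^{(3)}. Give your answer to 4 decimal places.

0.1826

Richardson extrapolation on the trapezoidal column (denominator 4−1=3):
T_{1}^{(1)} = (4·0.318107 − 0.623606) / 3 = 0.216274
T_{2}^{(1)} = 0.214111 + (0.214111 − 0.318107)/3 = 0.179446
T_{3}^{(1)} = (4·0.190237 − 0.214111) / 3 = 0.182279
T_{2}^{(2)} = (16·0.179446 − 0.216274) / 15 = 0.176991
T_{3}^{(2)} = 0.182279 + (0.182279 − 0.179446)/15 = 0.182468
T_{3}^{(3)} = 0.182468 + (0.182468 − 0.176991)/63 = 0.182555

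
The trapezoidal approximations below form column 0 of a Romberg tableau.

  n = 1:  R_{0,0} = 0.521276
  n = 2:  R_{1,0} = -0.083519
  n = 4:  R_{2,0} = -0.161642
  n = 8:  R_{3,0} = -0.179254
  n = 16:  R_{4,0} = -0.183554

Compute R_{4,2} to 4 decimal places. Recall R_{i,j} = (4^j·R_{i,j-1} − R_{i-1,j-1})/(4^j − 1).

R_{3,1} = (4·(-0.179254) − (-0.161642)) / 3 = -0.185125
R_{4,1} = -0.183554 + (-0.183554 − (-0.179254))/3 = -0.184987
R_{4,2} = -0.184987 + (-0.184987 − (-0.185125))/15 = -0.184978
(Column j=1 coincides with Simpson's rule on the same nodes.)

-0.1850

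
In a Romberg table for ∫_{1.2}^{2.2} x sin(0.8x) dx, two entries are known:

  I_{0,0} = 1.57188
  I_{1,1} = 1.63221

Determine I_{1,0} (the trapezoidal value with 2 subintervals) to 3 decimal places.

From I_{1,1} = (4·I_{1,0} − I_{0,0})/3, solve for I_{1,0}:
4·I_{1,0} = 3·1.63221 + 1.57188 = 6.46851
I_{1,0} = 1.61713

1.617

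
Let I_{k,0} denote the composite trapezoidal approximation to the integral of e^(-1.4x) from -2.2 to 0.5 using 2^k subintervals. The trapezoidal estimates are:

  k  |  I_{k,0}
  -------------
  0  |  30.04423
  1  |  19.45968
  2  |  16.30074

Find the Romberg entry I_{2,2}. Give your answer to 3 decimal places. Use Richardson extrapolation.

I_{1,1} = 19.45968 + (19.45968 − 30.04423)/3 = 15.93150
I_{2,1} = 16.30074 + (16.30074 − 19.45968)/3 = 15.24776
I_{2,2} = 15.24776 + (15.24776 − 15.93150)/15 = 15.20218

15.202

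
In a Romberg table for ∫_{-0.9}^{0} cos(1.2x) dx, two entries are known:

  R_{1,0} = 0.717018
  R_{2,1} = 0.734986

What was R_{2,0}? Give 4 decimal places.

0.7305

From R_{2,1} = (4·R_{2,0} − R_{1,0})/3, solve for R_{2,0}:
4·R_{2,0} = 3·0.734986 + 0.717018 = 2.921976
R_{2,0} = 0.730494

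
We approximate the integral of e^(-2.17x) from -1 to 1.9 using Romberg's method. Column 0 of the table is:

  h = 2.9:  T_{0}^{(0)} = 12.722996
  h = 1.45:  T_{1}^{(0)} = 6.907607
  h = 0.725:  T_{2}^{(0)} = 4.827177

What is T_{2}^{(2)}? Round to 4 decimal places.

Richardson extrapolation on the trapezoidal column (denominator 4−1=3):
T_{1}^{(1)} = (4·6.907607 − 12.722996) / 3 = 4.969144
T_{2}^{(1)} = (4·4.827177 − 6.907607) / 3 = 4.133700
T_{2}^{(2)} = 4.133700 + (4.133700 − 4.969144)/15 = 4.078004

4.0780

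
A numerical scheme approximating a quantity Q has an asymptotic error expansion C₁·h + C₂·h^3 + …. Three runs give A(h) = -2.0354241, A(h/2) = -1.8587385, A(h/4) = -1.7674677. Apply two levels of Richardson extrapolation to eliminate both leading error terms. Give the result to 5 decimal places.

First eliminate the h term (factor 2^1 = 2):
  B₁ = (2·(-1.8587385) − (-2.0354241))/1 = -1.6820529
  B₂ = (2·(-1.7674677) − (-1.8587385))/1 = -1.6761969
Then eliminate the h^3 term (factor 2^3 = 8):
  (8·(-1.6761969) − (-1.6820529))/7 = -1.6753603

-1.67536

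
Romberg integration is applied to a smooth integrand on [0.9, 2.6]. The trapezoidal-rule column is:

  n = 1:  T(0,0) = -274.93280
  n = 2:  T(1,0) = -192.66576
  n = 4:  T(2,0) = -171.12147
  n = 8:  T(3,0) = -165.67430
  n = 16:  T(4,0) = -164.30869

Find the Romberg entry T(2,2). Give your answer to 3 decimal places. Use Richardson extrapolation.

-163.853

Richardson extrapolation on the trapezoidal column (denominator 4−1=3):
T(1,1) = -192.66576 + (-192.66576 − (-274.93280))/3 = -165.24341
T(2,1) = -171.12147 + (-171.12147 − (-192.66576))/3 = -163.94004
T(2,2) = (16·(-163.94004) − (-165.24341)) / 15 = -163.85315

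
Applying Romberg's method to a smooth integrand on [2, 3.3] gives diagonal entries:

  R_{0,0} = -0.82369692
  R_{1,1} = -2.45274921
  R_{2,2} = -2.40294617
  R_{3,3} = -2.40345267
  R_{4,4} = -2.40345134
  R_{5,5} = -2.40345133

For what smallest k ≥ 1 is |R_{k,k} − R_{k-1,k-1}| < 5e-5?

k = 4

|R_{1,1} − R_{0,0}| = 1.62905229 ≥ 5e-5
|R_{2,2} − R_{1,1}| = 0.04980304 ≥ 5e-5
|R_{3,3} − R_{2,2}| = 0.00050650 ≥ 5e-5
|R_{4,4} − R_{3,3}| = 0.00000133 < 5e-5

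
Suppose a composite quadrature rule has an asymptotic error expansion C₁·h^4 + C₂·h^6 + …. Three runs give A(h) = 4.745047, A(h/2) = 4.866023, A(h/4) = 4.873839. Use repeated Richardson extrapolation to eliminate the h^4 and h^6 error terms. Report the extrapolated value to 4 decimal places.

First eliminate the h^4 term (factor 2^4 = 16):
  B₁ = (16·4.866023 − 4.745047)/15 = 4.874088
  B₂ = (16·4.873839 − 4.866023)/15 = 4.874360
Then eliminate the h^6 term (factor 2^6 = 64):
  (64·4.874360 − 4.874088)/63 = 4.874364

4.8744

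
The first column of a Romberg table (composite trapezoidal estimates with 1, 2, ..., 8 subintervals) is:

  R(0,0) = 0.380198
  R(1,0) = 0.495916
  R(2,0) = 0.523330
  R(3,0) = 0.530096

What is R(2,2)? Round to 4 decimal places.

Richardson extrapolation on the trapezoidal column (denominator 4−1=3):
R(1,1) = 0.495916 + (0.495916 − 0.380198)/3 = 0.534489
R(2,1) = 0.523330 + (0.523330 − 0.495916)/3 = 0.532468
R(2,2) = (16·0.532468 − 0.534489) / 15 = 0.532333

0.5323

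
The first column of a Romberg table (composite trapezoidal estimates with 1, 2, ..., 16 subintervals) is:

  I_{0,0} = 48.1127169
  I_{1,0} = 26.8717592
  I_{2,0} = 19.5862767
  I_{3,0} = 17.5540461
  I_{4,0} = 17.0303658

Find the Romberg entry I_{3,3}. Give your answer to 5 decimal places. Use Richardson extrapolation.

16.85592

Richardson extrapolation on the trapezoidal column (denominator 4−1=3):
I_{1,1} = 26.8717592 + (26.8717592 − 48.1127169)/3 = 19.7914400
I_{2,1} = 19.5862767 + (19.5862767 − 26.8717592)/3 = 17.1577825
I_{3,1} = (4·17.5540461 − 19.5862767) / 3 = 16.8766359
I_{2,2} = 17.1577825 + (17.1577825 − 19.7914400)/15 = 16.9822053
I_{3,2} = (16·16.8766359 − 17.1577825) / 15 = 16.8578928
I_{3,3} = (64·16.8578928 − 16.9822053) / 63 = 16.8559196
(Column j=1 coincides with Simpson's rule on the same nodes.)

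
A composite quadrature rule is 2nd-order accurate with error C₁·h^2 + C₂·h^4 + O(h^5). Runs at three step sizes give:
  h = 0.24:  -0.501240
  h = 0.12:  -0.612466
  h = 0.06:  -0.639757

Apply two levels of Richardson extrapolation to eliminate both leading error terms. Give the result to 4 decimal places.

-0.6488

First eliminate the h^2 term (factor 2^2 = 4):
  B₁ = (4·(-0.612466) − (-0.501240))/3 = -0.649541
  B₂ = (4·(-0.639757) − (-0.612466))/3 = -0.648854
Then eliminate the h^4 term (factor 2^4 = 16):
  (16·(-0.648854) − (-0.649541))/15 = -0.648808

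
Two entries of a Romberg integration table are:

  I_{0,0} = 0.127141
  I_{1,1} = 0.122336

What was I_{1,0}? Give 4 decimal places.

0.1235

From I_{1,1} = (4·I_{1,0} − I_{0,0})/3, solve for I_{1,0}:
4·I_{1,0} = 3·0.122336 + 0.127141 = 0.494149
I_{1,0} = 0.123537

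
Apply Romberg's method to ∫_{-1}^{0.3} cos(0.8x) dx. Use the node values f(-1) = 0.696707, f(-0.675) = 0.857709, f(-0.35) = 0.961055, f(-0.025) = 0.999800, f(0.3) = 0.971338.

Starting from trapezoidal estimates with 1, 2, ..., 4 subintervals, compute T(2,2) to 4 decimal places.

1.1938

T(0,0) (trapezoid, 1 panel, h=1.3000): 1.084229
T(1,0) (trapezoid, 2 panels, h=0.6500): 1.166800
T(2,0) (trapezoid, 4 panels, h=0.3250): 1.187091
T(1,1) = 1.166800 + (1.166800 − 1.084229)/3 = 1.194324
T(2,1) = 1.187091 + (1.187091 − 1.166800)/3 = 1.193855
T(2,2) = 1.193855 + (1.193855 − 1.194324)/15 = 1.193824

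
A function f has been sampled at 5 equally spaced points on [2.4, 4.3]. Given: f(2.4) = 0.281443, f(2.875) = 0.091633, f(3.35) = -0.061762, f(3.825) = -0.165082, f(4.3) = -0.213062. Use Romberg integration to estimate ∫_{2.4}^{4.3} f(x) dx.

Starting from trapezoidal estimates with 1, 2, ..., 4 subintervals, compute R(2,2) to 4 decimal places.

R(0,0) (trapezoid, 1 panel, h=1.9000): 0.064962
R(1,0) (trapezoid, 2 panels, h=0.9500): -0.026193
R(2,0) (trapezoid, 4 panels, h=0.4750): -0.047985
R(1,1) = -0.026193 + (-0.026193 − 0.064962)/3 = -0.056578
R(2,1) = -0.047985 + (-0.047985 − (-0.026193))/3 = -0.055249
R(2,2) = -0.055249 + (-0.055249 − (-0.056578))/15 = -0.055160

-0.0552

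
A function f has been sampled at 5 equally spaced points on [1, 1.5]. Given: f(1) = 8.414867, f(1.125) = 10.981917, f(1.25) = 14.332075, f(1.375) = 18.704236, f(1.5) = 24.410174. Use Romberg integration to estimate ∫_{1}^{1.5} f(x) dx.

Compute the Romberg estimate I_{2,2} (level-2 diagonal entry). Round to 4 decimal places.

7.5095

I_{0,0} (trapezoid, 1 panel, h=0.5000): 8.206260
I_{1,0} (trapezoid, 2 panels, h=0.2500): 7.686149
I_{2,0} (trapezoid, 4 panels, h=0.1250): 7.553844
I_{1,1} = 7.686149 + (7.686149 − 8.206260)/3 = 7.512779
I_{2,1} = 7.553844 + (7.553844 − 7.686149)/3 = 7.509742
I_{2,2} = 7.509742 + (7.509742 − 7.512779)/15 = 7.509540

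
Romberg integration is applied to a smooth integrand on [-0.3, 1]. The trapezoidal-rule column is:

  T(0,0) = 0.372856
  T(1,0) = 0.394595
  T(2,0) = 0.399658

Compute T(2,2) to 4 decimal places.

Richardson extrapolation on the trapezoidal column (denominator 4−1=3):
T(1,1) = 0.394595 + (0.394595 − 0.372856)/3 = 0.401841
T(2,1) = 0.399658 + (0.399658 − 0.394595)/3 = 0.401346
T(2,2) = 0.401346 + (0.401346 − 0.401841)/15 = 0.401313
(Column j=1 coincides with Simpson's rule on the same nodes.)

0.4013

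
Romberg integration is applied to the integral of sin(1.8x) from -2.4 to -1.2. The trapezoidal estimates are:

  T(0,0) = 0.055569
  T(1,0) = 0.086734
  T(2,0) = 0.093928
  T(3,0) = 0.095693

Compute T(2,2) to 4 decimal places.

T(1,1) = 0.086734 + (0.086734 − 0.055569)/3 = 0.097122
T(2,1) = 0.093928 + (0.093928 − 0.086734)/3 = 0.096326
T(2,2) = 0.096326 + (0.096326 − 0.097122)/15 = 0.096273
(Column j=1 coincides with Simpson's rule on the same nodes.)

0.0963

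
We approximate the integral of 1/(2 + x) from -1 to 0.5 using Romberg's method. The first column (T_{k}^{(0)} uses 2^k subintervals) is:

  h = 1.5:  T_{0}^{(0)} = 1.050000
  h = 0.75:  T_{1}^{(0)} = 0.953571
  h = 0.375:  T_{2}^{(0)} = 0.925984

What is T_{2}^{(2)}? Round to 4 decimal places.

0.9165

T_{1}^{(1)} = (4·0.953571 − 1.050000) / 3 = 0.921428
T_{2}^{(1)} = 0.925984 + (0.925984 − 0.953571)/3 = 0.916788
T_{2}^{(2)} = (16·0.916788 − 0.921428) / 15 = 0.916479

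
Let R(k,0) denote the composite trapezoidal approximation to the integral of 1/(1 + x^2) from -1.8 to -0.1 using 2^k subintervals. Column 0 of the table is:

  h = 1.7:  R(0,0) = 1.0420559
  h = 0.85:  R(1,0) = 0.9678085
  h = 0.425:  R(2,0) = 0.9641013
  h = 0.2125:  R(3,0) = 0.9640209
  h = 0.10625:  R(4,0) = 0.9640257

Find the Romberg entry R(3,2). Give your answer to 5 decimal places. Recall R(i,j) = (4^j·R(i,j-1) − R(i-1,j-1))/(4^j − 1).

Richardson extrapolation on the trapezoidal column (denominator 4−1=3):
R(2,1) = (4·0.9641013 − 0.9678085) / 3 = 0.9628656
R(3,1) = 0.9640209 + (0.9640209 − 0.9641013)/3 = 0.9639941
R(3,2) = (16·0.9639941 − 0.9628656) / 15 = 0.9640693

0.96407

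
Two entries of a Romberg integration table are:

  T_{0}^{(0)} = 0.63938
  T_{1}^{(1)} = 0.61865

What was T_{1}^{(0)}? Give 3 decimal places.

0.624

From T_{1}^{(1)} = (4·T_{1}^{(0)} − T_{0}^{(0)})/3, solve for T_{1}^{(0)}:
4·T_{1}^{(0)} = 3·0.61865 + 0.63938 = 2.49533
T_{1}^{(0)} = 0.62383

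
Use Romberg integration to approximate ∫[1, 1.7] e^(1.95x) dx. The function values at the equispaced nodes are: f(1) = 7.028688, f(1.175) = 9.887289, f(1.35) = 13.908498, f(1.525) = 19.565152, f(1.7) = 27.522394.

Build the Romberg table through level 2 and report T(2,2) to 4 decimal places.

10.5096

T(0,0) (trapezoid, 1 panel, h=0.7000): 12.092879
T(1,0) (trapezoid, 2 panels, h=0.3500): 10.914414
T(2,0) (trapezoid, 4 panels, h=0.1750): 10.611384
T(1,1) = 10.914414 + (10.914414 − 12.092879)/3 = 10.521592
T(2,1) = 10.611384 + (10.611384 − 10.914414)/3 = 10.510374
T(2,2) = 10.510374 + (10.510374 − 10.521592)/15 = 10.509626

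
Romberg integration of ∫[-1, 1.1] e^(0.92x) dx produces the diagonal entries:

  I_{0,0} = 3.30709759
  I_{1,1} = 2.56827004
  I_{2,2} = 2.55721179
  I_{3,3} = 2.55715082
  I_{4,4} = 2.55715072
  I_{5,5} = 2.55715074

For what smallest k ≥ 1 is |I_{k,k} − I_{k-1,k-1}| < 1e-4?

|I_{1,1} − I_{0,0}| = 0.73882755 ≥ 1e-4
|I_{2,2} − I_{1,1}| = 0.01105825 ≥ 1e-4
|I_{3,3} − I_{2,2}| = 0.00006097 < 1e-4

k = 3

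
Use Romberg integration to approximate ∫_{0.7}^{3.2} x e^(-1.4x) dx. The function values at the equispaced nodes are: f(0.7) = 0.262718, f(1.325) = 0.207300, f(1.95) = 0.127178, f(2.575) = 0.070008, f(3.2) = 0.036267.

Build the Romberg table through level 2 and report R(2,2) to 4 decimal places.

0.3470

R(0,0) (trapezoid, 1 panel, h=2.5000): 0.373731
R(1,0) (trapezoid, 2 panels, h=1.2500): 0.345838
R(2,0) (trapezoid, 4 panels, h=0.6250): 0.346237
R(1,1) = 0.345838 + (0.345838 − 0.373731)/3 = 0.336540
R(2,1) = 0.346237 + (0.346237 − 0.345838)/3 = 0.346370
R(2,2) = 0.346370 + (0.346370 − 0.336540)/15 = 0.347025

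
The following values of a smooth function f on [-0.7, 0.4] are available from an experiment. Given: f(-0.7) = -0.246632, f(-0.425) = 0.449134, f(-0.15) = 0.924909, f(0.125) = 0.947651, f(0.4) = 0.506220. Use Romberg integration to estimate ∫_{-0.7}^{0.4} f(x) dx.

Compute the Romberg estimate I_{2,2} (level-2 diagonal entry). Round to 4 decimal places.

0.7042

I_{0,0} (trapezoid, 1 panel, h=1.1000): 0.142773
I_{1,0} (trapezoid, 2 panels, h=0.5500): 0.580087
I_{2,0} (trapezoid, 4 panels, h=0.2750): 0.674159
I_{1,1} = 0.580087 + (0.580087 − 0.142773)/3 = 0.725858
I_{2,1} = 0.674159 + (0.674159 − 0.580087)/3 = 0.705516
I_{2,2} = 0.705516 + (0.705516 − 0.725858)/15 = 0.704160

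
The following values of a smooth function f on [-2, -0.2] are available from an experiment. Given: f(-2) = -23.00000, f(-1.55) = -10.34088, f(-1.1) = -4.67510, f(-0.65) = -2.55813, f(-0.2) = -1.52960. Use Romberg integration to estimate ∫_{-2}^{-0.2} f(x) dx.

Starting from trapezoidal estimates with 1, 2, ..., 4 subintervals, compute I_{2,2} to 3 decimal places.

I_{0,0} (trapezoid, 1 panel, h=1.8000): -22.07664
I_{1,0} (trapezoid, 2 panels, h=0.9000): -15.24591
I_{2,0} (trapezoid, 4 panels, h=0.4500): -13.42751
I_{1,1} = -15.24591 + (-15.24591 − (-22.07664))/3 = -12.96900
I_{2,1} = -13.42751 + (-13.42751 − (-15.24591))/3 = -12.82138
I_{2,2} = -12.82138 + (-12.82138 − (-12.96900))/15 = -12.81154

-12.812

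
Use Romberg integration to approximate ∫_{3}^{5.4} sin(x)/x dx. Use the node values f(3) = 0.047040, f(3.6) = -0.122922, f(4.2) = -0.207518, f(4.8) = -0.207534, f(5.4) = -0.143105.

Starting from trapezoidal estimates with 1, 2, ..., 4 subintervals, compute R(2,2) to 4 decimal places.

R(0,0) (trapezoid, 1 panel, h=2.4000): -0.115278
R(1,0) (trapezoid, 2 panels, h=1.2000): -0.306661
R(2,0) (trapezoid, 4 panels, h=0.6000): -0.351604
R(1,1) = -0.306661 + (-0.306661 − (-0.115278))/3 = -0.370455
R(2,1) = -0.351604 + (-0.351604 − (-0.306661))/3 = -0.366585
R(2,2) = -0.366585 + (-0.366585 − (-0.370455))/15 = -0.366327

-0.3663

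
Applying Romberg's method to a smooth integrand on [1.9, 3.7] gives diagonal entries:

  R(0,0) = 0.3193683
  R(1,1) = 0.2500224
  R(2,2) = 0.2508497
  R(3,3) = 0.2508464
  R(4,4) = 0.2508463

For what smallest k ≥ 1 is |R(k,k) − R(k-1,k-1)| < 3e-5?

k = 3

|R(1,1) − R(0,0)| = 0.0693459 ≥ 3e-5
|R(2,2) − R(1,1)| = 0.0008273 ≥ 3e-5
|R(3,3) − R(2,2)| = 0.0000033 < 3e-5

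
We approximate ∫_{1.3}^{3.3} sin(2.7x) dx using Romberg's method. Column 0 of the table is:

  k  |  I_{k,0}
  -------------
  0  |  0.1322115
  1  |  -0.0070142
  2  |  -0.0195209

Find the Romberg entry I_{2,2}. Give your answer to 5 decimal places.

-0.02171

Richardson extrapolation on the trapezoidal column (denominator 4−1=3):
I_{1,1} = (4·(-0.0070142) − 0.1322115) / 3 = -0.0534228
I_{2,1} = -0.0195209 + (-0.0195209 − (-0.0070142))/3 = -0.0236898
I_{2,2} = -0.0236898 + (-0.0236898 − (-0.0534228))/15 = -0.0217076
(Column j=1 coincides with Simpson's rule on the same nodes.)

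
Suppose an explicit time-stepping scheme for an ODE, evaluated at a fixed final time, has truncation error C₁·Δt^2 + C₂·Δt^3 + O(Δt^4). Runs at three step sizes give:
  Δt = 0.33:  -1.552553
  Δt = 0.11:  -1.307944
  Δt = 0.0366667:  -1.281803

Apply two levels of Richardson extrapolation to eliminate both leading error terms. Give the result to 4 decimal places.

First eliminate the Δt^2 term (factor 3^2 = 9):
  B₁ = (9·(-1.307944) − (-1.552553))/8 = -1.277368
  B₂ = (9·(-1.281803) − (-1.307944))/8 = -1.278535
Then eliminate the Δt^3 term (factor 3^3 = 27):
  (27·(-1.278535) − (-1.277368))/26 = -1.278580

-1.2786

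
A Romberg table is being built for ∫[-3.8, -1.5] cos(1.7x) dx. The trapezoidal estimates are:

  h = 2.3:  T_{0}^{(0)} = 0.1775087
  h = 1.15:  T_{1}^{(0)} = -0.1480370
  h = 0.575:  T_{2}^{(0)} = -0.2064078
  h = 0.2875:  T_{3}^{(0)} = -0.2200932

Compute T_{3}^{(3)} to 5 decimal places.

T_{1}^{(1)} = -0.1480370 + (-0.1480370 − 0.1775087)/3 = -0.2565522
T_{2}^{(1)} = -0.2064078 + (-0.2064078 − (-0.1480370))/3 = -0.2258647
T_{3}^{(1)} = -0.2200932 + (-0.2200932 − (-0.2064078))/3 = -0.2246550
T_{2}^{(2)} = (16·(-0.2258647) − (-0.2565522)) / 15 = -0.2238189
T_{3}^{(2)} = -0.2246550 + (-0.2246550 − (-0.2258647))/15 = -0.2245744
T_{3}^{(3)} = -0.2245744 + (-0.2245744 − (-0.2238189))/63 = -0.2245864

-0.22459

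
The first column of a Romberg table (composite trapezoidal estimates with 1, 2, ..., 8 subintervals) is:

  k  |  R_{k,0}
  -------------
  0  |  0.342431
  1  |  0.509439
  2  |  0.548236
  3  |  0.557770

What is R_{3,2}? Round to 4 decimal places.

0.5609

R_{2,1} = (4·0.548236 − 0.509439) / 3 = 0.561168
R_{3,1} = (4·0.557770 − 0.548236) / 3 = 0.560948
R_{3,2} = 0.560948 + (0.560948 − 0.561168)/15 = 0.560933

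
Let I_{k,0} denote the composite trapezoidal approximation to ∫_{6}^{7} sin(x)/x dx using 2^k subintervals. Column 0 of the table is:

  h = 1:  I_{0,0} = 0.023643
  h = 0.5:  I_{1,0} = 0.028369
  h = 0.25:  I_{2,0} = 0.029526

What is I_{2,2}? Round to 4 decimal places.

0.0299

Richardson extrapolation on the trapezoidal column (denominator 4−1=3):
I_{1,1} = 0.028369 + (0.028369 − 0.023643)/3 = 0.029944
I_{2,1} = (4·0.029526 − 0.028369) / 3 = 0.029912
I_{2,2} = 0.029912 + (0.029912 − 0.029944)/15 = 0.029910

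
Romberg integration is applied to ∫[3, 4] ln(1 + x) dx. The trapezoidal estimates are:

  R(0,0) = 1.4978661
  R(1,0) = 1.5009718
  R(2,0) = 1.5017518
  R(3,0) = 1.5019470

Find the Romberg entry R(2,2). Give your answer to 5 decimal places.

R(1,1) = 1.5009718 + (1.5009718 − 1.4978661)/3 = 1.5020070
R(2,1) = 1.5017518 + (1.5017518 − 1.5009718)/3 = 1.5020118
R(2,2) = (16·1.5020118 − 1.5020070) / 15 = 1.5020121

1.50201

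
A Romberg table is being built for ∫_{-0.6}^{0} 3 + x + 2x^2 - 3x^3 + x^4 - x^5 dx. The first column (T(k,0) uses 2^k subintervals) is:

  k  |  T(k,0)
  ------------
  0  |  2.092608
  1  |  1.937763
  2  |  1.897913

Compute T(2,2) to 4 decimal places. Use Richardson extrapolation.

1.8845

T(1,1) = 1.937763 + (1.937763 − 2.092608)/3 = 1.886148
T(2,1) = (4·1.897913 − 1.937763) / 3 = 1.884630
T(2,2) = 1.884630 + (1.884630 − 1.886148)/15 = 1.884529
(Column j=1 coincides with Simpson's rule on the same nodes.)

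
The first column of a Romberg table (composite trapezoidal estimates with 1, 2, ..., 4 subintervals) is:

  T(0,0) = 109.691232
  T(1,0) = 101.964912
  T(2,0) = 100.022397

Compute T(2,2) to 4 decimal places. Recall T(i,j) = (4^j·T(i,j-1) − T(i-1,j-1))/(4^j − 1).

T(1,1) = (4·101.964912 − 109.691232) / 3 = 99.389472
T(2,1) = 100.022397 + (100.022397 − 101.964912)/3 = 99.374892
T(2,2) = 99.374892 + (99.374892 − 99.389472)/15 = 99.373920

99.3739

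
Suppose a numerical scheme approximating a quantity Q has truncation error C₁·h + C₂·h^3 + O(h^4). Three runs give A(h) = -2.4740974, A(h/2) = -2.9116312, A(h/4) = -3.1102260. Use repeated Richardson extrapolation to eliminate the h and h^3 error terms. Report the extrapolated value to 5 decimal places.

First eliminate the h term (factor 2^1 = 2):
  B₁ = (2·(-2.9116312) − (-2.4740974))/1 = -3.3491650
  B₂ = (2·(-3.1102260) − (-2.9116312))/1 = -3.3088208
Then eliminate the h^3 term (factor 2^3 = 8):
  (8·(-3.3088208) − (-3.3491650))/7 = -3.3030573

-3.30306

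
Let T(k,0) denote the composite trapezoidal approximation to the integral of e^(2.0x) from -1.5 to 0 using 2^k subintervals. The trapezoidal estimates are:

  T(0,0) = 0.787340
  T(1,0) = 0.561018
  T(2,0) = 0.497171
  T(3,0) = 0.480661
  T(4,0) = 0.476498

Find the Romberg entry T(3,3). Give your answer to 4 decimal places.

0.4751

Richardson extrapolation on the trapezoidal column (denominator 4−1=3):
T(1,1) = (4·0.561018 − 0.787340) / 3 = 0.485577
T(2,1) = (4·0.497171 − 0.561018) / 3 = 0.475889
T(3,1) = (4·0.480661 − 0.497171) / 3 = 0.475158
T(2,2) = (16·0.475889 − 0.485577) / 15 = 0.475243
T(3,2) = (16·0.475158 − 0.475889) / 15 = 0.475109
T(3,3) = 0.475109 + (0.475109 − 0.475243)/63 = 0.475107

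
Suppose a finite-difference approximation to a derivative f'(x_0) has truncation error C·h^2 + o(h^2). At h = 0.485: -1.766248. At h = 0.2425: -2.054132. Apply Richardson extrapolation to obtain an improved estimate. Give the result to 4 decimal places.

-2.1501

The leading error scales as h^2; refining by a factor of 2 reduces it by 2^2 = 4.
Extrapolated value = (4·A(h/2) − A(h)) / (4 − 1)
= (4·(-2.054132) − (-1.766248)) / 3
= -6.450280 / 3 = -2.150093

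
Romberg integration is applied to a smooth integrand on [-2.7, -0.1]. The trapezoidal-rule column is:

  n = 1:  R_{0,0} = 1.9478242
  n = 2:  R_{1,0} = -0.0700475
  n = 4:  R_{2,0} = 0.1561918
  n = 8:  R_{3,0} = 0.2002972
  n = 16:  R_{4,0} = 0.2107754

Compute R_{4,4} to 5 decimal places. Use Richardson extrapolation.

0.21423

R_{1,1} = (4·(-0.0700475) − 1.9478242) / 3 = -0.7426714
R_{2,1} = (4·0.1561918 − (-0.0700475)) / 3 = 0.2316049
R_{3,1} = 0.2002972 + (0.2002972 − 0.1561918)/3 = 0.2149990
R_{4,1} = 0.2107754 + (0.2107754 − 0.2002972)/3 = 0.2142681
R_{2,2} = (16·0.2316049 − (-0.7426714)) / 15 = 0.2965567
R_{3,2} = (16·0.2149990 − 0.2316049) / 15 = 0.2138919
R_{4,2} = 0.2142681 + (0.2142681 − 0.2149990)/15 = 0.2142194
R_{3,3} = 0.2138919 + (0.2138919 − 0.2965567)/63 = 0.2125798
R_{4,3} = (64·0.2142194 − 0.2138919) / 63 = 0.2142246
R_{4,4} = (256·0.2142246 − 0.2125798) / 255 = 0.2142311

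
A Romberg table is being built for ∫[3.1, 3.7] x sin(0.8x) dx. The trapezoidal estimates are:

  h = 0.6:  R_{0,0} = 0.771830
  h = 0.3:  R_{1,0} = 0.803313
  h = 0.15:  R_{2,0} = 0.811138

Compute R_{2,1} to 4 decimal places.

0.8137

Richardson extrapolation on the trapezoidal column (denominator 4−1=3):
R_{2,1} = (4·0.811138 − 0.803313) / 3 = 0.813746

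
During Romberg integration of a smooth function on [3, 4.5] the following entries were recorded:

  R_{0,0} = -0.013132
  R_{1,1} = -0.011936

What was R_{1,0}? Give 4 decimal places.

From R_{1,1} = (4·R_{1,0} − R_{0,0})/3, solve for R_{1,0}:
4·R_{1,0} = 3·(-0.011936) + (-0.013132) = -0.048940
R_{1,0} = -0.012235

-0.0122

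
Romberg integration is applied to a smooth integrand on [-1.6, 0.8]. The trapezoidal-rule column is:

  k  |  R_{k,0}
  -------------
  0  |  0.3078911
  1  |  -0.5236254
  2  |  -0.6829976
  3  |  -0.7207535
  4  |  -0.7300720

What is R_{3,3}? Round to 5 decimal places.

-0.73317

Richardson extrapolation on the trapezoidal column (denominator 4−1=3):
R_{1,1} = (4·(-0.5236254) − 0.3078911) / 3 = -0.8007976
R_{2,1} = (4·(-0.6829976) − (-0.5236254)) / 3 = -0.7361217
R_{3,1} = -0.7207535 + (-0.7207535 − (-0.6829976))/3 = -0.7333388
R_{2,2} = (16·(-0.7361217) − (-0.8007976)) / 15 = -0.7318100
R_{3,2} = -0.7333388 + (-0.7333388 − (-0.7361217))/15 = -0.7331533
R_{3,3} = (64·(-0.7331533) − (-0.7318100)) / 63 = -0.7331746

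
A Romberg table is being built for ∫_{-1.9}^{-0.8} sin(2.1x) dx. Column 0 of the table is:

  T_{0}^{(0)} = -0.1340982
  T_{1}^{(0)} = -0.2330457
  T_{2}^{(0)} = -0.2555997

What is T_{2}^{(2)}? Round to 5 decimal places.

-0.26292

Richardson extrapolation on the trapezoidal column (denominator 4−1=3):
T_{1}^{(1)} = (4·(-0.2330457) − (-0.1340982)) / 3 = -0.2660282
T_{2}^{(1)} = (4·(-0.2555997) − (-0.2330457)) / 3 = -0.2631177
T_{2}^{(2)} = -0.2631177 + (-0.2631177 − (-0.2660282))/15 = -0.2629237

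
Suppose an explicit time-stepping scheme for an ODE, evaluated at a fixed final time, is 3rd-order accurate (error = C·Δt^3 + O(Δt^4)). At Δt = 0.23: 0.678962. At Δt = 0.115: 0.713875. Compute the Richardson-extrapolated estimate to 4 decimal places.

Extrapolated value = (8·A(Δt/2) − A(Δt)) / (8 − 1)
= (8·0.713875 − 0.678962) / 7
= 5.032038 / 7 = 0.718863

0.7189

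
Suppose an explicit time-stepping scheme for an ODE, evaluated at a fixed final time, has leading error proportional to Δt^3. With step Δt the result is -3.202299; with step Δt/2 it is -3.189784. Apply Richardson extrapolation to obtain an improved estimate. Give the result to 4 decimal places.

The leading error scales as Δt^3; refining by a factor of 2 reduces it by 2^3 = 8.
Extrapolated value = (8·A(Δt/2) − A(Δt)) / (8 − 1)
= (8·(-3.189784) − (-3.202299)) / 7
= -22.315973 / 7 = -3.187996

-3.1880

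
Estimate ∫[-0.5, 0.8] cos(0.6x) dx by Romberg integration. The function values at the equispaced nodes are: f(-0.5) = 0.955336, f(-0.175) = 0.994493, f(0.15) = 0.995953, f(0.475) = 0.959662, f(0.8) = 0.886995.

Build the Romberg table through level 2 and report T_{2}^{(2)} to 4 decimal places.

1.2622

T_{0}^{(0)} (trapezoid, 1 panel, h=1.3000): 1.197515
T_{1}^{(0)} (trapezoid, 2 panels, h=0.6500): 1.246127
T_{2}^{(0)} (trapezoid, 4 panels, h=0.3250): 1.258164
T_{1}^{(1)} = 1.246127 + (1.246127 − 1.197515)/3 = 1.262331
T_{2}^{(1)} = 1.258164 + (1.258164 − 1.246127)/3 = 1.262176
T_{2}^{(2)} = 1.262176 + (1.262176 − 1.262331)/15 = 1.262166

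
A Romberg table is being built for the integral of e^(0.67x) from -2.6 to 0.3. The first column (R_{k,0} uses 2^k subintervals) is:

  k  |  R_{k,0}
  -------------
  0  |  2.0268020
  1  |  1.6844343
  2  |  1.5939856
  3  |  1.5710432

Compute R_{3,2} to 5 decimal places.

R_{2,1} = (4·1.5939856 − 1.6844343) / 3 = 1.5638360
R_{3,1} = 1.5710432 + (1.5710432 − 1.5939856)/3 = 1.5633957
R_{3,2} = 1.5633957 + (1.5633957 − 1.5638360)/15 = 1.5633663

1.56337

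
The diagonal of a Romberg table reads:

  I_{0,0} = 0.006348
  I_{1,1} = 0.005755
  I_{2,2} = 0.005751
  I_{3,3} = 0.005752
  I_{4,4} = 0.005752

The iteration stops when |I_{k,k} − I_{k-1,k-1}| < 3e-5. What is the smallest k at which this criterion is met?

k = 2

|I_{1,1} − I_{0,0}| = 0.000593 ≥ 3e-5
|I_{2,2} − I_{1,1}| = 0.000004 < 3e-5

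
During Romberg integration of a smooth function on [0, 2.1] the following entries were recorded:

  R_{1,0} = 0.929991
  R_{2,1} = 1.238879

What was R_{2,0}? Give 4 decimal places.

From R_{2,1} = (4·R_{2,0} − R_{1,0})/3, solve for R_{2,0}:
4·R_{2,0} = 3·1.238879 + 0.929991 = 4.646628
R_{2,0} = 1.161657

1.1617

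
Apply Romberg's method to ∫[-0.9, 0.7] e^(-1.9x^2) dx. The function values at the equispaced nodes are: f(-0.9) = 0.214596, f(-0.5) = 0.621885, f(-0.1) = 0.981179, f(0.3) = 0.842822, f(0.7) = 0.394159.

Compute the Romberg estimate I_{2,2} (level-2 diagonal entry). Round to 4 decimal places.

1.1183

I_{0,0} (trapezoid, 1 panel, h=1.6000): 0.487004
I_{1,0} (trapezoid, 2 panels, h=0.8000): 1.028445
I_{2,0} (trapezoid, 4 panels, h=0.4000): 1.100105
I_{1,1} = 1.028445 + (1.028445 − 0.487004)/3 = 1.208925
I_{2,1} = 1.100105 + (1.100105 − 1.028445)/3 = 1.123992
I_{2,2} = 1.123992 + (1.123992 − 1.208925)/15 = 1.118330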